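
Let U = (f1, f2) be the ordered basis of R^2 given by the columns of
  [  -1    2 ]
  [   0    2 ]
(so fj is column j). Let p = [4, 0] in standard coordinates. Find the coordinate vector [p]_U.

[-4, 0]

[p]_U is the unique c with M c = p, where M has columns f1, f2.
System: -c_1 + 2c_2 = 4, 0c_1 + 2c_2 = 0; solving gives c_1 = -4, c_2 = 0.
Check: -4f1 + 0·f2 = [4, 0].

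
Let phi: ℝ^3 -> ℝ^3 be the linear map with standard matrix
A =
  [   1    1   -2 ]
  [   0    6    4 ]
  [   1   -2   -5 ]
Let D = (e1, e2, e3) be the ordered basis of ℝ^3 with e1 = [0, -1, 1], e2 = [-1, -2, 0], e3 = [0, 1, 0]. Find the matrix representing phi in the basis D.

[[-3, 3, -2], [3, 3, -1], [1, -3, 2]]

Let P have columns e1, ..., e3. Then [phi]_D = P^(-1) A P.
Here det P = -1, so P^(-1) is integer; computing A P first and then P^(-1)(A P) gives [[-3, 3, -2], [3, 3, -1], [1, -3, 2]].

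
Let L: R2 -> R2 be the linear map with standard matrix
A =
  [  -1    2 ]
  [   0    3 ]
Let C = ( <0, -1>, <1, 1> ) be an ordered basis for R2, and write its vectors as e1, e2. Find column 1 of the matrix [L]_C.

<1, -2>

Column 1 of [L]_C is the C-coordinate vector of L(e1).
In standard coordinates L(e1) = A e1 = <-2, -3>.
Converting to C: <-2, -3> = e1 - 2e2, so the coordinate vector is <1, -2>.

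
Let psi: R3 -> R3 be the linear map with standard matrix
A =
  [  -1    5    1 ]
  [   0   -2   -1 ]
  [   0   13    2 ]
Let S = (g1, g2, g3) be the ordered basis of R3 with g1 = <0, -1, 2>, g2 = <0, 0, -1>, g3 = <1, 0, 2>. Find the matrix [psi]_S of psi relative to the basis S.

The j-th column of [psi]_S is [psi(gj)]_S.
psi(g1) = A g1 = <-3, 0, -9> = 0·g1 + 3g2 - 3g3, so column 1 is <0, 3, -3>.
Repeating for g2, g3 and assembling the columns gives [[0, -1, 2], [3, -2, 2], [-3, -1, 1]].

[[0, -1, 2], [3, -2, 2], [-3, -1, 1]]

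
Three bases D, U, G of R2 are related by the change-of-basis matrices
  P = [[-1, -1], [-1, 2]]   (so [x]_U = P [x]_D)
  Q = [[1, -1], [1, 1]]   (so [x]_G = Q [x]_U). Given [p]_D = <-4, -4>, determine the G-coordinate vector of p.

<12, 4>

Composing the changes, [p]_G = Q P [p]_D.
Q P = [[0, -3], [-2, 1]]; applying this to <-4, -4> gives <12, 4>.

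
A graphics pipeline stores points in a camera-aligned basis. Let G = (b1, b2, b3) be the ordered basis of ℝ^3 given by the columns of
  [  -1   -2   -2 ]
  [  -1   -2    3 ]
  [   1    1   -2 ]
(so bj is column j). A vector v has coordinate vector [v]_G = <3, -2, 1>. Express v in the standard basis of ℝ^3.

<-1, 4, -1>

The coordinates say v = 3b1 - 2b2 + b3; adding the scaled basis vectors gives <-1, 4, -1>.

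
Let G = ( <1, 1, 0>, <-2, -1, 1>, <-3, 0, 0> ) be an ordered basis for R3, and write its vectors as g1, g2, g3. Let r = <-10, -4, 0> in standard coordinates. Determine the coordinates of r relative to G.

We seek scalars with c_1 g1 + ... + c_3 g3 = r; equivalently solve M c = r where the columns of M are g1, ..., g3.
Solving this 3x3 system gives c = (-4, 0, 2).
Check: -4g1 + 0·g2 + 2g3 = <-10, -4, 0>.

<-4, 0, 2>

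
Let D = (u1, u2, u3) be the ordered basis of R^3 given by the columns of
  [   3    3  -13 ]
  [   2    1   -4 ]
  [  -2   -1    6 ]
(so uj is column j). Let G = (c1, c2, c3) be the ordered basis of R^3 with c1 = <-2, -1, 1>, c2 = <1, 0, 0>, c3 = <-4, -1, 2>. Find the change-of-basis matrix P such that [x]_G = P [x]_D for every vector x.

Column j of P is [uj]_G, since P maps D-coordinates to G-coordinates.
Expressing u1 in G: u1 = -2c1 - c2 + 0·c3, so column 1 of P is <-2, -1, 0>.
Doing the same for each uj gives P = [[-2, -1, 2], [-1, 1, -1], [0, 0, 2]].

[[-2, -1, 2], [-1, 1, -1], [0, 0, 2]]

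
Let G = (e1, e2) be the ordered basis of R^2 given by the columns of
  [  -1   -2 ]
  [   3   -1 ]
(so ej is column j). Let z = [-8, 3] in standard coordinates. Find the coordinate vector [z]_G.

[2, 3]

We seek scalars with c_1 e1 + c_2 e2 = z; equivalently solve M c = z where the columns of M are e1, e2.
System: -c_1 - 2c_2 = -8, 3c_1 - c_2 = 3; solving gives c_1 = 2, c_2 = 3.
Check: 2e1 + 3e2 = [-8, 3].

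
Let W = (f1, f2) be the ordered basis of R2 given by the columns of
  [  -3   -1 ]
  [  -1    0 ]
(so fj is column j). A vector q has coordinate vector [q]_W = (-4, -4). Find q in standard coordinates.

(16, 4)

By definition q = -4f1 - 4f2.
Summing componentwise gives (16, 4).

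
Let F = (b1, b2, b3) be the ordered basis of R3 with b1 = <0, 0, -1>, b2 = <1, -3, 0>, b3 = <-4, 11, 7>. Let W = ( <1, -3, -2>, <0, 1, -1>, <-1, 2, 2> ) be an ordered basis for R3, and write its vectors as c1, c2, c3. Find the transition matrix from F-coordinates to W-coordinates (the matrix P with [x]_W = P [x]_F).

Let M have columns bj and N have columns cj. Then for every x, N [x]_W = x = M [x]_F, so P = N^(-1) M.
Since det N = -1, N^(-1) has integer entries; multiplying gives P = [[1, -1, -2], [1, -2, 1], [1, -2, 2]].

[[1, -1, -2], [1, -2, 1], [1, -2, 2]]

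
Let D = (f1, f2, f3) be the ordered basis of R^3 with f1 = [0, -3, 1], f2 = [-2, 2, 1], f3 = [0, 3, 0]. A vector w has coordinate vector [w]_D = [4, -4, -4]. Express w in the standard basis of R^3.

w = M [w]_D, where M has columns f1, ..., f3.
Carrying out the matrix-vector product, w = [8, -32, 0].

[8, -32, 0]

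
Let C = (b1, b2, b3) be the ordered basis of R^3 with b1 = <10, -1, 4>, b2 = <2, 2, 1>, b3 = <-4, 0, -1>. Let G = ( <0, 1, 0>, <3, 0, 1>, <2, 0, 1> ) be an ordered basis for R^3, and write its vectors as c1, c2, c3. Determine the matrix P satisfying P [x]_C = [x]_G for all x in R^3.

[[-1, 2, 0], [2, 0, -2], [2, 1, 1]]

Column j of P is [bj]_G, since P maps C-coordinates to G-coordinates.
Expressing b1 in G: b1 = -c1 + 2c2 + 2c3, so column 1 of P is <-1, 2, 2>.
Doing the same for each bj gives P = [[-1, 2, 0], [2, 0, -2], [2, 1, 1]].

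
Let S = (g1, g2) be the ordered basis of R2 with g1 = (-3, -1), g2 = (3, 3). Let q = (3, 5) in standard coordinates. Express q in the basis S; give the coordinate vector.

Write q = c_1 g1 + c_2 g2 and solve for the c_i.
System: -3c_1 + 3c_2 = 3, -c_1 + 3c_2 = 5; solving gives c_1 = 1, c_2 = 2.
Check: g1 + 2g2 = (3, 5).

(1, 2)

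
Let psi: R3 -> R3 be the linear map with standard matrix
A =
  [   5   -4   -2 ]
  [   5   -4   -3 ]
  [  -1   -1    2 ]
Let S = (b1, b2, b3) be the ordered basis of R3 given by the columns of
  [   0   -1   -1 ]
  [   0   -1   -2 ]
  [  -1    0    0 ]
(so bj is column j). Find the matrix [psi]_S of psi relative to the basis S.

[[2, -2, -3], [-1, 1, -3], [-1, 0, 0]]

The j-th column of [psi]_S is [psi(bj)]_S.
psi(b1) = A b1 = [2, 3, -2] = 2b1 - b2 - b3, so column 1 is [2, -1, -1].
Repeating for b2, b3 and assembling the columns gives [[2, -2, -3], [-1, 1, -3], [-1, 0, 0]].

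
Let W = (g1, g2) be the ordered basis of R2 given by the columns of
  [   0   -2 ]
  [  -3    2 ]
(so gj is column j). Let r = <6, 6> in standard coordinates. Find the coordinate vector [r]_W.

<-4, -3>

[r]_W is the unique c with M c = r, where M has columns g1, g2.
System: 0c_1 - 2c_2 = 6, -3c_1 + 2c_2 = 6; solving gives c_1 = -4, c_2 = -3.
Check: -4g1 - 3g2 = <6, 6>.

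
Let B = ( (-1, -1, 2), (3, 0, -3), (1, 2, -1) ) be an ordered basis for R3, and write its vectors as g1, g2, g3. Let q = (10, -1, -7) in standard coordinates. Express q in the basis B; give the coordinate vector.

(3, 4, 1)

Write q = c_1 g1 + ... + c_3 g3 and solve for the c_i.
Gaussian elimination on [M | q] yields c = (3, 4, 1).
Check: 3g1 + 4g2 + g3 = (10, -1, -7).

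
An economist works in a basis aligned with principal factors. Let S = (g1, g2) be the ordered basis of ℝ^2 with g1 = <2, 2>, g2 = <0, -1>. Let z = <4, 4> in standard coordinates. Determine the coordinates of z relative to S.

<2, 0>

[z]_S is the unique c with M c = z, where M has columns g1, g2.
System: 2c_1 + 0c_2 = 4, 2c_1 - c_2 = 4; solving gives c_1 = 2, c_2 = 0.
Check: 2g1 + 0·g2 = <4, 4>.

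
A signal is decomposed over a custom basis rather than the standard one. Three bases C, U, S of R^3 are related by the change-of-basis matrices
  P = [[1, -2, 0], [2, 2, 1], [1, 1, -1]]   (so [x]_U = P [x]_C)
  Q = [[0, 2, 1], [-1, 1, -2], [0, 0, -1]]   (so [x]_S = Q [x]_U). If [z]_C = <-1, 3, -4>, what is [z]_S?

First [z]_U = P [z]_C = <-7, 0, 6>.
Then [z]_S = Q [z]_U = <6, -5, -6>.

<6, -5, -6>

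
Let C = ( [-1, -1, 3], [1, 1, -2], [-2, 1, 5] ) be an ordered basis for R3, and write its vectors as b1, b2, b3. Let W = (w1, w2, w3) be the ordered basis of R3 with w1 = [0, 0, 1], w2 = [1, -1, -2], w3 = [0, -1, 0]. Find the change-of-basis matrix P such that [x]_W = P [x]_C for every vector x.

Column j of P is [bj]_W, since P maps C-coordinates to W-coordinates.
Expressing b1 in W: b1 = w1 - w2 + 2w3, so column 1 of P is [1, -1, 2].
Doing the same for each bj gives P = [[1, 0, 1], [-1, 1, -2], [2, -2, 1]].

[[1, 0, 1], [-1, 1, -2], [2, -2, 1]]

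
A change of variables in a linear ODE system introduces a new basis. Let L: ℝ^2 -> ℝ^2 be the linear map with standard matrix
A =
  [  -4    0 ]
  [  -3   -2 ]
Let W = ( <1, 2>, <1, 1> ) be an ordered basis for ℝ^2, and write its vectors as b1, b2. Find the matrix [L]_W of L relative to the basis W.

The j-th column of [L]_W is [L(bj)]_W.
L(b1) = A b1 = <-4, -7> = -3b1 - b2, so column 1 is <-3, -1>.
Repeating for b2 and assembling the columns gives [[-3, -1], [-1, -3]].

[[-3, -1], [-1, -3]]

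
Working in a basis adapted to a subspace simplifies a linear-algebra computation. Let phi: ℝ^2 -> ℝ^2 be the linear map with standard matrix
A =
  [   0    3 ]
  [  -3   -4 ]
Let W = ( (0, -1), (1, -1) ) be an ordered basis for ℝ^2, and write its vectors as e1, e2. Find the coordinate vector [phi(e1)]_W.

Compute phi(e1) = A e1 = (-3, 4) in standard coordinates.
Then write this in W-coordinates: solve for y in y_1 e1 + y_2 e2 = (-3, 4).
This gives y = (-1, -3), which is column 1 of [phi]_W.

(-1, -3)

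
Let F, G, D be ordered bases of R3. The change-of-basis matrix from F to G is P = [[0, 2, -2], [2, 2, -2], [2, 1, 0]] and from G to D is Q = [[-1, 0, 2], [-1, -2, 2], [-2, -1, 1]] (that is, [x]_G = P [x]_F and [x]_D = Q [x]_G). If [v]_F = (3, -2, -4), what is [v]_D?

Apply P to get G-coordinates (4, 10, 4), then Q to get D-coordinates.
The result is [v]_D = (4, -16, -14).

(4, -16, -14)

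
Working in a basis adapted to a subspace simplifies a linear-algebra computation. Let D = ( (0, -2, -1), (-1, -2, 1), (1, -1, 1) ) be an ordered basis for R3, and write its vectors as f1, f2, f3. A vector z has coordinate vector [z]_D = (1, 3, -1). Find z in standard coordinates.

By definition z = f1 + 3f2 - f3.
Summing componentwise gives (-4, -7, 1).

(-4, -7, 1)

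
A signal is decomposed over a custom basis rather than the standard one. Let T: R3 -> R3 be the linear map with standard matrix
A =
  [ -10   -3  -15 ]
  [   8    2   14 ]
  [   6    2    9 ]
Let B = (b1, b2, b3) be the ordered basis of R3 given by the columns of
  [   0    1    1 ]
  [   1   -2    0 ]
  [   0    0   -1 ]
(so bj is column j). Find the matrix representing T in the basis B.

Let P have columns b1, ..., b3. Then [T]_B = P^(-1) A P.
Here det P = 1, so P^(-1) is integer; computing A P first and then P^(-1)(A P) gives [[0, 0, -2], [-1, -2, 2], [-2, -2, 3]].

[[0, 0, -2], [-1, -2, 2], [-2, -2, 3]]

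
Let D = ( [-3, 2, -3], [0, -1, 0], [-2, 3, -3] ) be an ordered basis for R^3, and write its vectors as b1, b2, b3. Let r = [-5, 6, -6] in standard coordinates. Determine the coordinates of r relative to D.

We seek scalars with c_1 b1 + ... + c_3 b3 = r; equivalently solve M c = r where the columns of M are b1, ..., b3.
Row-reducing the augmented matrix [M | r] gives c = (1, -1, 1).
Check: b1 - b2 + b3 = [-5, 6, -6].

[1, -1, 1]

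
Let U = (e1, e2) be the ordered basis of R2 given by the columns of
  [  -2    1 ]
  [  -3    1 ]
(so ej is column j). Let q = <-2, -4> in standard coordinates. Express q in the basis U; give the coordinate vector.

Write q = c_1 e1 + c_2 e2 and solve for the c_i.
System: -2c_1 + c_2 = -2, -3c_1 + c_2 = -4; solving gives c_1 = 2, c_2 = 2.
Check: 2e1 + 2e2 = <-2, -4>.

<2, 2>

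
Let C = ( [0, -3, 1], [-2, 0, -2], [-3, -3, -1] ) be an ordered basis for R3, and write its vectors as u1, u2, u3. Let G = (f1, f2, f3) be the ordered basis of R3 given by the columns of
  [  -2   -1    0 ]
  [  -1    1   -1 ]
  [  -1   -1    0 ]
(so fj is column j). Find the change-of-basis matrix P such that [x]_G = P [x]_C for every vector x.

Column j of P is [uj]_G, since P maps C-coordinates to G-coordinates.
Expressing u1 in G: u1 = f1 - 2f2 + 0·f3, so column 1 of P is [1, -2, 0].
Doing the same for each uj gives P = [[1, 0, 2], [-2, 2, -1], [0, 2, 0]].

[[1, 0, 2], [-2, 2, -1], [0, 2, 0]]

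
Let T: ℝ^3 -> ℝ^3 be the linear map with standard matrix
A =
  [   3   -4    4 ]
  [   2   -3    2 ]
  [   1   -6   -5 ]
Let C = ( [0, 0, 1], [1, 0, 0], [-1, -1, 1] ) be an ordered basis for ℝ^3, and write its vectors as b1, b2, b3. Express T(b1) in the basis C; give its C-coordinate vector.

[-3, 2, -2]

Column 1 of [T]_C is the C-coordinate vector of T(b1).
In standard coordinates T(b1) = A b1 = [4, 2, -5].
Converting to C: [4, 2, -5] = -3b1 + 2b2 - 2b3, so the coordinate vector is [-3, 2, -2].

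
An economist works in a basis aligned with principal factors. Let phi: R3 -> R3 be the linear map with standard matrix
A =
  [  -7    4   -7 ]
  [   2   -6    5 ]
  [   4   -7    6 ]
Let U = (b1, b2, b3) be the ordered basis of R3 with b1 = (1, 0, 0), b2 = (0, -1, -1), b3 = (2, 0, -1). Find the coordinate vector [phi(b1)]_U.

Column 1 of [phi]_U is the U-coordinate vector of phi(b1).
In standard coordinates phi(b1) = A b1 = (-7, 2, 4).
Converting to U: (-7, 2, 4) = -3b1 - 2b2 - 2b3, so the coordinate vector is (-3, -2, -2).

(-3, -2, -2)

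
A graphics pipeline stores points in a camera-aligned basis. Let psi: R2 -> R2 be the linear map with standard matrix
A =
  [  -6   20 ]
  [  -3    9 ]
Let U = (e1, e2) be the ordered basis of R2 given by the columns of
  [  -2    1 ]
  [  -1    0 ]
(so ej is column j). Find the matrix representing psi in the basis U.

Let P have columns e1, e2. Then [psi]_U = P^(-1) A P.
Here det P = 1, so P^(-1) is integer; computing A P first and then P^(-1)(A P) gives [[3, 3], [-2, 0]].

[[3, 3], [-2, 0]]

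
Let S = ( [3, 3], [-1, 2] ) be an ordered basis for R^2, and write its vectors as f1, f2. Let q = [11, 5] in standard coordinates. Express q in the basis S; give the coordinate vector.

[q]_S is the unique c with M c = q, where M has columns f1, f2.
System: 3c_1 - c_2 = 11, 3c_1 + 2c_2 = 5; solving gives c_1 = 3, c_2 = -2.
Check: 3f1 - 2f2 = [11, 5].

[3, -2]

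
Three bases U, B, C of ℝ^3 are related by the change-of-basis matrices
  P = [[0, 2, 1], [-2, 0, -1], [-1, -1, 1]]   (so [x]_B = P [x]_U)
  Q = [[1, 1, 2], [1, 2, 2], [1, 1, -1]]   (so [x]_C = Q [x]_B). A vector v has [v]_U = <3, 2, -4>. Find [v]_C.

Apply P to get B-coordinates <0, -2, -9>, then Q to get C-coordinates.
The result is [v]_C = <-20, -22, 7>.

<-20, -22, 7>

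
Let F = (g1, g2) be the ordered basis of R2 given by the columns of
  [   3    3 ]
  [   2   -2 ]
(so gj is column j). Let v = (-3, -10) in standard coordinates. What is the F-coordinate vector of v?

(-3, 2)

[v]_F is the unique c with M c = v, where M has columns g1, g2.
System: 3c_1 + 3c_2 = -3, 2c_1 - 2c_2 = -10; solving gives c_1 = -3, c_2 = 2.
Check: -3g1 + 2g2 = (-3, -10).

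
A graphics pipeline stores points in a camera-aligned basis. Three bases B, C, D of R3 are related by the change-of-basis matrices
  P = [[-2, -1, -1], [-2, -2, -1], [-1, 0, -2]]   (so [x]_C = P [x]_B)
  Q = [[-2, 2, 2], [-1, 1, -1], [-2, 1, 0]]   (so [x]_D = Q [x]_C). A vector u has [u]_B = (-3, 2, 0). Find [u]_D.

(2, -5, -6)

Apply P to get C-coordinates (4, 2, 3), then Q to get D-coordinates.
The result is [u]_D = (2, -5, -6).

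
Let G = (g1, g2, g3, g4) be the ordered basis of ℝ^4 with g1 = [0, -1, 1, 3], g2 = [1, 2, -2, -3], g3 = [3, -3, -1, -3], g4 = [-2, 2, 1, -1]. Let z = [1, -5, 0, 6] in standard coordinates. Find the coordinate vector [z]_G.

Write z = c_1 g1 + ... + c_4 g4 and solve for the c_i.
Row-reducing the augmented matrix [M | z] gives c = (-2, -2, -1, -3).
Check: -2g1 - 2g2 - g3 - 3g4 = [1, -5, 0, 6].

[-2, -2, -1, -3]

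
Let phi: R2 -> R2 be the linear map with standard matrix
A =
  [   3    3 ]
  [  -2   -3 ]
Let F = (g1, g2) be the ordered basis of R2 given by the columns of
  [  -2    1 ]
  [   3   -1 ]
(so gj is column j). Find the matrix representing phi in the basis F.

[[-2, 1], [-1, 2]]

With P the matrix whose columns are g1, g2, [phi]_F = P^(-1) A P.
Column by column: phi(g1) = A g1 = [3, -5]; its F-coordinates [-2, -1] give column 1.
Continuing for each basis vector yields [phi]_F = [[-2, 1], [-1, 2]].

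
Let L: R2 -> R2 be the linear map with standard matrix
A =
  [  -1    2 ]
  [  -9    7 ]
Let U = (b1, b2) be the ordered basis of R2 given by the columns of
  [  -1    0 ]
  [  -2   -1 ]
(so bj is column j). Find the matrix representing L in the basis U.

[[3, 2], [-1, 3]]

The j-th column of [L]_U is [L(bj)]_U.
L(b1) = A b1 = [-3, -5] = 3b1 - b2, so column 1 is [3, -1].
Repeating for b2 and assembling the columns gives [[3, 2], [-1, 3]].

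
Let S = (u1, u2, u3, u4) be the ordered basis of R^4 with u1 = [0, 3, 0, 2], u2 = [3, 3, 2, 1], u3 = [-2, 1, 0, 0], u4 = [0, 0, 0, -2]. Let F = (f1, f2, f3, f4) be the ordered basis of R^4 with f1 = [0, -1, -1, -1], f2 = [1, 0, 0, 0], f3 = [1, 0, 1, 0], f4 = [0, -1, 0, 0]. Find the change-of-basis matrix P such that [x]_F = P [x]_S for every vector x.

Take x = uj: its S-coordinates are the j-th standard unit vector, so P e_j — column j of P — equals [uj]_F.
u1 = -2f1 + 2f2 - 2f3 - f4, giving column 1 = [-2, 2, -2, -1]; repeating for each j gives P = [[-2, -1, 0, 2], [2, 2, -2, -2], [-2, 1, 0, 2], [-1, -2, -1, -2]].

[[-2, -1, 0, 2], [2, 2, -2, -2], [-2, 1, 0, 2], [-1, -2, -1, -2]]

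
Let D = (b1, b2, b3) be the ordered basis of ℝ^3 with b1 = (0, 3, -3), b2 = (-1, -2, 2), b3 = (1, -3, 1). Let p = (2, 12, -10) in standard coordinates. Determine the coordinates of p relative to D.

[p]_D is the unique c with M c = p, where M has columns b1, ..., b3.
Gaussian elimination on [M | p] yields c = (1, -3, -1).
Check: b1 - 3b2 - b3 = (2, 12, -10).

(1, -3, -1)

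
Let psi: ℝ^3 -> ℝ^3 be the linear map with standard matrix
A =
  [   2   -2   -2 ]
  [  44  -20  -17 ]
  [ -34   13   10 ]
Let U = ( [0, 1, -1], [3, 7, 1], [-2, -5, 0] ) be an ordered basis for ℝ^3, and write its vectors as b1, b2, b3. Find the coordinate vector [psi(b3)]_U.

Compute psi(b3) = A b3 = [6, 12, 3] in standard coordinates.
Then write this in U-coordinates: solve for y in y_1 b1 + ... + y_3 b3 = [6, 12, 3].
This gives y = [-3, 0, -3], which is column 3 of [psi]_U.

[-3, 0, -3]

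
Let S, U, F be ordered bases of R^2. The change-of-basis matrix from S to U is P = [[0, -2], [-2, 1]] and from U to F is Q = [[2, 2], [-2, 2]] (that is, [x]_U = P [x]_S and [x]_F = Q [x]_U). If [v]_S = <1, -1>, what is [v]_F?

Composing the changes, [v]_F = Q P [v]_S.
Q P = [[-4, -2], [-4, 6]]; applying this to <1, -1> gives <-2, -10>.

<-2, -10>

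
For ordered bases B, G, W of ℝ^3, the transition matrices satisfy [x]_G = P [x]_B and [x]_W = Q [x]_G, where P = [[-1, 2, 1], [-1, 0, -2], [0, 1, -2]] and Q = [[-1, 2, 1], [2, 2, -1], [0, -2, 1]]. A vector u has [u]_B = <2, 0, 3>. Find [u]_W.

<-23, -8, 10>

Apply P to get G-coordinates <1, -8, -6>, then Q to get W-coordinates.
The result is [u]_W = <-23, -8, 10>.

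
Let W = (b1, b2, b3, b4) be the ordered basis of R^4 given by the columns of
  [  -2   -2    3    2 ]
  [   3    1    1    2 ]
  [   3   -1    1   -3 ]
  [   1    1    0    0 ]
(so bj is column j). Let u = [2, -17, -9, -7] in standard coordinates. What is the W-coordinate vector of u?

We seek scalars with c_1 b1 + ... + c_4 b4 = u; equivalently solve M c = u where the columns of M are b1, ..., b4.
Solving this 4x4 system gives c = (-3, -4, -4, 0).
Check: -3b1 - 4b2 - 4b3 + 0·b4 = [2, -17, -9, -7].

[-3, -4, -4, 0]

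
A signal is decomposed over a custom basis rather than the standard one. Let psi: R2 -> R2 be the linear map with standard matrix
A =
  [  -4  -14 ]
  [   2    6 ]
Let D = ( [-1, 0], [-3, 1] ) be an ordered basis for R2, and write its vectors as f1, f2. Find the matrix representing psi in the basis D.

[[2, 2], [-2, 0]]

Let P have columns f1, f2. Then [psi]_D = P^(-1) A P.
Here det P = -1, so P^(-1) is integer; computing A P first and then P^(-1)(A P) gives [[2, 2], [-2, 0]].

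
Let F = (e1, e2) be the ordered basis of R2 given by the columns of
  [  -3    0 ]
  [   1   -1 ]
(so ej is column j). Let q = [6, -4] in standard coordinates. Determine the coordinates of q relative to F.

[-2, 2]

We seek scalars with c_1 e1 + c_2 e2 = q; equivalently solve M c = q where the columns of M are e1, e2.
System: -3c_1 + 0c_2 = 6, c_1 - c_2 = -4; solving gives c_1 = -2, c_2 = 2.
Check: -2e1 + 2e2 = [6, -4].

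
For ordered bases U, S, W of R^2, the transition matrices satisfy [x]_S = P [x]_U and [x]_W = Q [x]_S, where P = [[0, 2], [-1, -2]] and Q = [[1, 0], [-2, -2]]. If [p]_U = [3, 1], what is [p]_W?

Composing the changes, [p]_W = Q P [p]_U.
Q P = [[0, 2], [2, 0]]; applying this to [3, 1] gives [2, 6].

[2, 6]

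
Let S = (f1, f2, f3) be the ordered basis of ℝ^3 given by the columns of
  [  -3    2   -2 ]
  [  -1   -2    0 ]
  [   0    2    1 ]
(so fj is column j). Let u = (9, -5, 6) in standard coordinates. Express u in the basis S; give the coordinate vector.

We seek scalars with c_1 f1 + ... + c_3 f3 = u; equivalently solve M c = u where the columns of M are f1, ..., f3.
Row-reducing the augmented matrix [M | u] gives c = (-1, 3, 0).
Check: -f1 + 3f2 + 0·f3 = (9, -5, 6).

(-1, 3, 0)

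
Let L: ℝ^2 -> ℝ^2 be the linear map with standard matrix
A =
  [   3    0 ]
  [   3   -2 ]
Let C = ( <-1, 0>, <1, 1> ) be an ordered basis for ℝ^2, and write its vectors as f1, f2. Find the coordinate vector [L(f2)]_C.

Compute L(f2) = A f2 = <3, 1> in standard coordinates.
Then write this in C-coordinates: solve for y in y_1 f1 + y_2 f2 = <3, 1>.
This gives y = <-2, 1>, which is column 2 of [L]_C.

<-2, 1>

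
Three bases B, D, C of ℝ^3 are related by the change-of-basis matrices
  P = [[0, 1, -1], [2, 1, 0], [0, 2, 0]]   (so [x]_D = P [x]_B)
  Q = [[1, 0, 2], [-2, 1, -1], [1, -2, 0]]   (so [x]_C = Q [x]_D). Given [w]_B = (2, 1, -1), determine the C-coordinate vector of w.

Apply P to get D-coordinates (2, 5, 2), then Q to get C-coordinates.
The result is [w]_C = (6, -1, -8).

(6, -1, -8)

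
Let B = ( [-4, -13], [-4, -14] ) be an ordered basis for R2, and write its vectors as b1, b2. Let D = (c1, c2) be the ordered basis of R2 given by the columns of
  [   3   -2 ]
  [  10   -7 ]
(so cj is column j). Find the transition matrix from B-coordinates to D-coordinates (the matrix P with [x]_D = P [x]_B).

[[-2, 0], [-1, 2]]

Let M have columns bj and N have columns cj. Then for every x, N [x]_D = x = M [x]_B, so P = N^(-1) M.
Since det N = -1, N^(-1) has integer entries; multiplying gives P = [[-2, 0], [-1, 2]].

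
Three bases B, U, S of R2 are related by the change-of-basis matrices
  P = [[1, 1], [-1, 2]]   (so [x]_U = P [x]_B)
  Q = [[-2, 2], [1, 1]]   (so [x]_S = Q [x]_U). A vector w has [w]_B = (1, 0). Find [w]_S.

First [w]_U = P [w]_B = (1, -1).
Then [w]_S = Q [w]_U = (-4, 0).

(-4, 0)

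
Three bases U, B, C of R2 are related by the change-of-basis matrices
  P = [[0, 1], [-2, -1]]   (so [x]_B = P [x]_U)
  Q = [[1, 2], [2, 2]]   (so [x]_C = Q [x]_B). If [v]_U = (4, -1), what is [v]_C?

(-15, -16)

First [v]_B = P [v]_U = (-1, -7).
Then [v]_C = Q [v]_B = (-15, -16).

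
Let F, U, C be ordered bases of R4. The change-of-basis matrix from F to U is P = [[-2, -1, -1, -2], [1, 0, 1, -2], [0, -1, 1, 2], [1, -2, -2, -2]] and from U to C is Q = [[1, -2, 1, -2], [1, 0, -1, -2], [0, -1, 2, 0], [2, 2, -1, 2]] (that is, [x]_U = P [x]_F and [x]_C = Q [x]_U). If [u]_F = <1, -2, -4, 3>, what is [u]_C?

<6, -20, 17, -12>

First [u]_U = P [u]_F = <-2, -9, 4, 7>.
Then [u]_C = Q [u]_U = <6, -20, 17, -12>.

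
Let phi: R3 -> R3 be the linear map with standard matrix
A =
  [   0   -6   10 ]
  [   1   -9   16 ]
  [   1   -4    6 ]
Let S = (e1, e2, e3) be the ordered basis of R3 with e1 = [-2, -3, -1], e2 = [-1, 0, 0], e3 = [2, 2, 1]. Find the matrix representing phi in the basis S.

With P the matrix whose columns are e1, ..., e3, [phi]_S = P^(-1) A P.
Column by column: phi(e1) = A e1 = [8, 9, 4]; its S-coordinates [-1, 0, 3] give column 1.
Continuing for each basis vector yields [phi]_S = [[-1, -1, 0], [0, -2, 2], [3, -2, 0]].

[[-1, -1, 0], [0, -2, 2], [3, -2, 0]]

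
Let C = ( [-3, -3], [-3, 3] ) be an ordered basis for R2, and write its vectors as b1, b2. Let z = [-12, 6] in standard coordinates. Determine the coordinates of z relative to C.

[1, 3]

We seek scalars with c_1 b1 + c_2 b2 = z; equivalently solve M c = z where the columns of M are b1, b2.
System: -3c_1 - 3c_2 = -12, -3c_1 + 3c_2 = 6; solving gives c_1 = 1, c_2 = 3.
Check: b1 + 3b2 = [-12, 6].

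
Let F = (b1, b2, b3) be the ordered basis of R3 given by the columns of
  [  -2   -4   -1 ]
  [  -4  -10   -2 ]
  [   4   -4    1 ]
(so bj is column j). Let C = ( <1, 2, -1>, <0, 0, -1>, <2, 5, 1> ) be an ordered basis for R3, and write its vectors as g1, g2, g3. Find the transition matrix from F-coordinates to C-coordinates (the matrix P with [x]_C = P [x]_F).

Take x = bj: its F-coordinates are the j-th standard unit vector, so P e_j — column j of P — equals [bj]_C.
b1 = -2g1 - 2g2 + 0·g3, giving column 1 = <-2, -2, 0>; repeating for each j gives P = [[-2, 0, -1], [-2, 2, 0], [0, -2, 0]].

[[-2, 0, -1], [-2, 2, 0], [0, -2, 0]]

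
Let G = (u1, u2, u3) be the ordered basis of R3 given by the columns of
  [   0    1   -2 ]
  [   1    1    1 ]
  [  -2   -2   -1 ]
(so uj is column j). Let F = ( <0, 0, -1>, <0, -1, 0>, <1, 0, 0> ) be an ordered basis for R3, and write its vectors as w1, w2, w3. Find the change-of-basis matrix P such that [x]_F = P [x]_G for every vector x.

[[2, 2, 1], [-1, -1, -1], [0, 1, -2]]

Let M have columns uj and N have columns wj. Then for every x, N [x]_F = x = M [x]_G, so P = N^(-1) M.
Since det N = -1, N^(-1) has integer entries; multiplying gives P = [[2, 2, 1], [-1, -1, -1], [0, 1, -2]].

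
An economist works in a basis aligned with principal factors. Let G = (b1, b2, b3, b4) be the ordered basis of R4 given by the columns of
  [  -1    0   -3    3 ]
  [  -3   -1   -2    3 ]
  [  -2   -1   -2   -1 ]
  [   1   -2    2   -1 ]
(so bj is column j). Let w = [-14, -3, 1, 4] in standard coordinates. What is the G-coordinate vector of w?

[-4, 1, 4, -2]

We seek scalars with c_1 b1 + ... + c_4 b4 = w; equivalently solve M c = w where the columns of M are b1, ..., b4.
Gaussian elimination on [M | w] yields c = (-4, 1, 4, -2).
Check: -4b1 + b2 + 4b3 - 2b4 = [-14, -3, 1, 4].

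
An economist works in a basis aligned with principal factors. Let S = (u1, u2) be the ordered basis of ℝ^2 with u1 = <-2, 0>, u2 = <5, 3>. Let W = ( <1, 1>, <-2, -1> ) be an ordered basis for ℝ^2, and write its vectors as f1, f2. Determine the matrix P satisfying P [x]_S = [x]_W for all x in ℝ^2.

Column j of P is [uj]_W, since P maps S-coordinates to W-coordinates.
Expressing u1 in W: u1 = 2f1 + 2f2, so column 1 of P is <2, 2>.
Doing the same for each uj gives P = [[2, 1], [2, -2]].

[[2, 1], [2, -2]]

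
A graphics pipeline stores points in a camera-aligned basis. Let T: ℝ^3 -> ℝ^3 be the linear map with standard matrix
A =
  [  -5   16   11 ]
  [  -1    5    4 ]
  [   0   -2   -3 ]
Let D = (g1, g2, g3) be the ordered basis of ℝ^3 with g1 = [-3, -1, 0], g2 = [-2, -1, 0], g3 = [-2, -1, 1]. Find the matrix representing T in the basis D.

The j-th column of [T]_D is [T(gj)]_D.
T(g1) = A g1 = [-1, -2, 2] = -3g1 + 3g2 + 2g3, so column 1 is [-3, 3, 2].
Repeating for g2, g3 and assembling the columns gives [[-3, 0, -3], [3, 1, 3], [2, 2, -1]].

[[-3, 0, -3], [3, 1, 3], [2, 2, -1]]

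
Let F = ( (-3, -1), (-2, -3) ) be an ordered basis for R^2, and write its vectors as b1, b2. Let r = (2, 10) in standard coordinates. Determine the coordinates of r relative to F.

(2, -4)

We seek scalars with c_1 b1 + c_2 b2 = r; equivalently solve M c = r where the columns of M are b1, b2.
System: -3c_1 - 2c_2 = 2, -c_1 - 3c_2 = 10; solving gives c_1 = 2, c_2 = -4.
Check: 2b1 - 4b2 = (2, 10).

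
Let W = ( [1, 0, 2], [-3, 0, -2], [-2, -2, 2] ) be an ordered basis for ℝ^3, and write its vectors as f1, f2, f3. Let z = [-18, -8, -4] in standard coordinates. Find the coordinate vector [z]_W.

[-4, 2, 4]

We seek scalars with c_1 f1 + ... + c_3 f3 = z; equivalently solve M c = z where the columns of M are f1, ..., f3.
Row-reducing the augmented matrix [M | z] gives c = (-4, 2, 4).
Check: -4f1 + 2f2 + 4f3 = [-18, -8, -4].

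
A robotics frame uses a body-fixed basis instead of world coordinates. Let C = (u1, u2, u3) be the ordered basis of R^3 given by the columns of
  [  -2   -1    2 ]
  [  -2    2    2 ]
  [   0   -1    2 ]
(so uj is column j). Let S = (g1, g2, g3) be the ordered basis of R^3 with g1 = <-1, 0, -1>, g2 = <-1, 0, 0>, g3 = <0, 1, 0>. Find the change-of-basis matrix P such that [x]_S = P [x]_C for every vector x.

Column j of P is [uj]_S, since P maps C-coordinates to S-coordinates.
Expressing u1 in S: u1 = 0·g1 + 2g2 - 2g3, so column 1 of P is <0, 2, -2>.
Doing the same for each uj gives P = [[0, 1, -2], [2, 0, 0], [-2, 2, 2]].

[[0, 1, -2], [2, 0, 0], [-2, 2, 2]]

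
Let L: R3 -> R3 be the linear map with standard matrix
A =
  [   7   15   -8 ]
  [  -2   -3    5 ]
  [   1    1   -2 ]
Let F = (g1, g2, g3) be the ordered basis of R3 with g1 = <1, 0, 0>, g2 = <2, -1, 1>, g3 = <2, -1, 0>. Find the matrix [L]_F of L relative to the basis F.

Let P have columns g1, ..., g3. Then [L]_F = P^(-1) A P.
Here det P = 1, so P^(-1) is integer; computing A P first and then P^(-1)(A P) gives [[3, -1, -3], [1, -1, 1], [1, -3, 0]].

[[3, -1, -3], [1, -1, 1], [1, -3, 0]]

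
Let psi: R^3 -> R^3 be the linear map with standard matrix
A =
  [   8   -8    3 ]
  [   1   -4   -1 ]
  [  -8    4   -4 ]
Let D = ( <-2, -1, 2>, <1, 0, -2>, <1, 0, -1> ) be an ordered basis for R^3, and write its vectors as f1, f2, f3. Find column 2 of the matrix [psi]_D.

<-3, -2, -2>

Column 2 of [psi]_D is the D-coordinate vector of psi(f2).
In standard coordinates psi(f2) = A f2 = <2, 3, 0>.
Converting to D: <2, 3, 0> = -3f1 - 2f2 - 2f3, so the coordinate vector is <-3, -2, -2>.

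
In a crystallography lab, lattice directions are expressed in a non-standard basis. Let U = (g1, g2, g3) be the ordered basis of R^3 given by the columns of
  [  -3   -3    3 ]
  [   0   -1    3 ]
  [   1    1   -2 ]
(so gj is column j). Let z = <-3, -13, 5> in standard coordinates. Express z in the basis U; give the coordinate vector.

[z]_U is the unique c with M c = z, where M has columns g1, ..., g3.
Solving this 3x3 system gives c = (-4, 1, -4).
Check: -4g1 + g2 - 4g3 = <-3, -13, 5>.

<-4, 1, -4>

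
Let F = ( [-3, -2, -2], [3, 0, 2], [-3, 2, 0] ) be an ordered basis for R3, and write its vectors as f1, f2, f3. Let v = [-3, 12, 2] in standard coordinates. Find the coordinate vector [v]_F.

Write v = c_1 f1 + ... + c_3 f3 and solve for the c_i.
Row-reducing the augmented matrix [M | v] gives c = (-4, -3, 2).
Check: -4f1 - 3f2 + 2f3 = [-3, 12, 2].

[-4, -3, 2]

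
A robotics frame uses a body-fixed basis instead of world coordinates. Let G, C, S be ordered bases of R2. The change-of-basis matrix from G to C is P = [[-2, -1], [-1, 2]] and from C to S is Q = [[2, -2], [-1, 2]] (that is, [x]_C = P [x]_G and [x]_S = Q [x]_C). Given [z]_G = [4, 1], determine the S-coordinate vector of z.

Apply P to get C-coordinates [-9, -2], then Q to get S-coordinates.
The result is [z]_S = [-14, 5].

[-14, 5]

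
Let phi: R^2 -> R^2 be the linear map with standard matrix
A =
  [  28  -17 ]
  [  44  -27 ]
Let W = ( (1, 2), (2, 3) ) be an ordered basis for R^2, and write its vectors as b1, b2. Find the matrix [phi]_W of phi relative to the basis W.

[[-2, -1], [-2, 3]]

The j-th column of [phi]_W is [phi(bj)]_W.
phi(b1) = A b1 = (-6, -10) = -2b1 - 2b2, so column 1 is (-2, -2).
Repeating for b2 and assembling the columns gives [[-2, -1], [-2, 3]].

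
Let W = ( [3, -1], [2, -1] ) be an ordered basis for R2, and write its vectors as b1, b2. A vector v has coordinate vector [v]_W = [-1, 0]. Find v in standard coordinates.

By definition v = -b1 + 0·b2.
Summing componentwise gives [-3, 1].

[-3, 1]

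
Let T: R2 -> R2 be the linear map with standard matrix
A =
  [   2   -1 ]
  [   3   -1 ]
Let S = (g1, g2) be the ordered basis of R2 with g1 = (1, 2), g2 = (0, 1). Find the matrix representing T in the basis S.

[[0, -1], [1, 1]]

Let P have columns g1, g2. Then [T]_S = P^(-1) A P.
Here det P = 1, so P^(-1) is integer; computing A P first and then P^(-1)(A P) gives [[0, -1], [1, 1]].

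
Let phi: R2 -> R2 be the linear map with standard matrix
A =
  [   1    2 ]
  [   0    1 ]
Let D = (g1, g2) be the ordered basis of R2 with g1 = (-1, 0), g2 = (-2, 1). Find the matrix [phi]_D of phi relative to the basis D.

With P the matrix whose columns are g1, g2, [phi]_D = P^(-1) A P.
Column by column: phi(g1) = A g1 = (-1, 0); its D-coordinates (1, 0) give column 1.
Continuing for each basis vector yields [phi]_D = [[1, -2], [0, 1]].

[[1, -2], [0, 1]]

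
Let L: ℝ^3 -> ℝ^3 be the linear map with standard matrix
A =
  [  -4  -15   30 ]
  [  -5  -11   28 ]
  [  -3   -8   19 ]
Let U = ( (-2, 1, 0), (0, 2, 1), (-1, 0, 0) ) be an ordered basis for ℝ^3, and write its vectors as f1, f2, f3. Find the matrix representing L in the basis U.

[[3, 0, -1], [-2, 3, 3], [1, 0, -2]]

With P the matrix whose columns are f1, ..., f3, [L]_U = P^(-1) A P.
Column by column: L(f1) = A f1 = (-7, -1, -2); its U-coordinates (3, -2, 1) give column 1.
Continuing for each basis vector yields [L]_U = [[3, 0, -1], [-2, 3, 3], [1, 0, -2]].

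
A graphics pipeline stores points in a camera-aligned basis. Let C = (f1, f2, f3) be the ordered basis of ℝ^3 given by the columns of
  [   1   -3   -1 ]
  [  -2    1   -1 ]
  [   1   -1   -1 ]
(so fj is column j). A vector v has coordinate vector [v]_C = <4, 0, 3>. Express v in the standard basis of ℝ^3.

<1, -11, 1>

v = M [v]_C, where M has columns f1, ..., f3.
Carrying out the matrix-vector product, v = <1, -11, 1>.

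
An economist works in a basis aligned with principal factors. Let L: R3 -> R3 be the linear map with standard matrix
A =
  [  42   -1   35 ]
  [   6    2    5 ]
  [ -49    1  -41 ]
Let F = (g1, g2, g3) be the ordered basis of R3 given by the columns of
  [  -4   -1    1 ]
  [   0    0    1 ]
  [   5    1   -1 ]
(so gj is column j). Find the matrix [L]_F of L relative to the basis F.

The j-th column of [L]_F is [L(gj)]_F.
L(g1) = A g1 = <7, 1, -9> = -2g1 + 2g2 + g3, so column 1 is <-2, 2, 1>.
Repeating for g2, g3 and assembling the columns gives [[-2, 1, -1], [2, 2, 1], [1, -1, 3]].

[[-2, 1, -1], [2, 2, 1], [1, -1, 3]]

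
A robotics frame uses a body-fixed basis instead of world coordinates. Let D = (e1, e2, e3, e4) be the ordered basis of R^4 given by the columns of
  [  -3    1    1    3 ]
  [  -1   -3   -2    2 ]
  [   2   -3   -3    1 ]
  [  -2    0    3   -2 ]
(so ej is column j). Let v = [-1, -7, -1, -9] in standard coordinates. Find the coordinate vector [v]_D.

[2, 3, -1, 1]

[v]_D is the unique c with M c = v, where M has columns e1, ..., e4.
Gaussian elimination on [M | v] yields c = (2, 3, -1, 1).
Check: 2e1 + 3e2 - e3 + e4 = [-1, -7, -1, -9].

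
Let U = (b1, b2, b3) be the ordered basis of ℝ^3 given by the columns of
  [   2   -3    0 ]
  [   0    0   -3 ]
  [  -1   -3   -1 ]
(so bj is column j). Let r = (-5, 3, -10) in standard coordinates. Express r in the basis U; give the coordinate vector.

(2, 3, -1)

Write r = c_1 b1 + ... + c_3 b3 and solve for the c_i.
Row-reducing the augmented matrix [M | r] gives c = (2, 3, -1).
Check: 2b1 + 3b2 - b3 = (-5, 3, -10).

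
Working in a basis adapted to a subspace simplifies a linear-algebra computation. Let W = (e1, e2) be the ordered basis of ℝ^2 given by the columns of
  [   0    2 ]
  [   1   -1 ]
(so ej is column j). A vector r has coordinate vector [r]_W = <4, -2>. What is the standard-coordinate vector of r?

<-4, 6>

By definition r = 4e1 - 2e2.
Summing componentwise gives <-4, 6>.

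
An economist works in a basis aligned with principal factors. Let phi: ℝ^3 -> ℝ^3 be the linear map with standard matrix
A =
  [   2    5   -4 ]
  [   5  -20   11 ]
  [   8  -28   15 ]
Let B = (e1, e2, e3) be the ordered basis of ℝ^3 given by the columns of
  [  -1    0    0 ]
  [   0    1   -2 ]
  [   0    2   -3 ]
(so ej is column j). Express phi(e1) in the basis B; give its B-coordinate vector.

Column 1 of [phi]_B is the B-coordinate vector of phi(e1).
In standard coordinates phi(e1) = A e1 = [-2, -5, -8].
Converting to B: [-2, -5, -8] = 2e1 - e2 + 2e3, so the coordinate vector is [2, -1, 2].

[2, -1, 2]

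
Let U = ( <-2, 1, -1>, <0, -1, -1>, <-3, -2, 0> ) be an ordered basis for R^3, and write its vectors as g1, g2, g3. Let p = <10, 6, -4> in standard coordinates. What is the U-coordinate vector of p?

We seek scalars with c_1 g1 + ... + c_3 g3 = p; equivalently solve M c = p where the columns of M are g1, ..., g3.
Row-reducing the augmented matrix [M | p] gives c = (1, 3, -4).
Check: g1 + 3g2 - 4g3 = <10, 6, -4>.

<1, 3, -4>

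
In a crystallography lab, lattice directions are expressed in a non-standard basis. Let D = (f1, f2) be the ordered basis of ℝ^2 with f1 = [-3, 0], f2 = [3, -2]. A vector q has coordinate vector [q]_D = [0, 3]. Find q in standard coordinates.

The coordinates say q = 0·f1 + 3f2; adding the scaled basis vectors gives [9, -6].

[9, -6]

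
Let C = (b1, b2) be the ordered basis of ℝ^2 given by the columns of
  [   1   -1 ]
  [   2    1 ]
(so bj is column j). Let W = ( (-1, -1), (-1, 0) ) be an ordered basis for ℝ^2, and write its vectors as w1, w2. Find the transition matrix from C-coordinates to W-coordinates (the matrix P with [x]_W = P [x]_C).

[[-2, -1], [1, 2]]

Take x = bj: its C-coordinates are the j-th standard unit vector, so P e_j — column j of P — equals [bj]_W.
b1 = -2w1 + w2, giving column 1 = (-2, 1); repeating for each j gives P = [[-2, -1], [1, 2]].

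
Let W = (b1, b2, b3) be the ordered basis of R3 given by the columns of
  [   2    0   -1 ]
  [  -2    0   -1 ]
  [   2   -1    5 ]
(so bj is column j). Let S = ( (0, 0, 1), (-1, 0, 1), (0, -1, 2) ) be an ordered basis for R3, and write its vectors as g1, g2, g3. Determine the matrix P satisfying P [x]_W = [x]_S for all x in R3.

[[0, -1, 2], [-2, 0, 1], [2, 0, 1]]

Column j of P is [bj]_S, since P maps W-coordinates to S-coordinates.
Expressing b1 in S: b1 = 0·g1 - 2g2 + 2g3, so column 1 of P is (0, -2, 2).
Doing the same for each bj gives P = [[0, -1, 2], [-2, 0, 1], [2, 0, 1]].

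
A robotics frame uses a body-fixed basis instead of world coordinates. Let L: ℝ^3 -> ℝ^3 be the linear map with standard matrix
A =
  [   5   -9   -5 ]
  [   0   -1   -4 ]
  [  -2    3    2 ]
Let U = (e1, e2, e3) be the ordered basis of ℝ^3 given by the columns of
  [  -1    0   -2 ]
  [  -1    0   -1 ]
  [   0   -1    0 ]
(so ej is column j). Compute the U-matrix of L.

[[2, -3, -3], [1, 2, -1], [-3, -1, 2]]

Let P have columns e1, ..., e3. Then [L]_U = P^(-1) A P.
Here det P = -1, so P^(-1) is integer; computing A P first and then P^(-1)(A P) gives [[2, -3, -3], [1, 2, -1], [-3, -1, 2]].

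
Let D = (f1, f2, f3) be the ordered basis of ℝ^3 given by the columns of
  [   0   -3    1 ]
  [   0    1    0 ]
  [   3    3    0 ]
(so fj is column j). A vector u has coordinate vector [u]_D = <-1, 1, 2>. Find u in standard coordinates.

u = M [u]_D, where M has columns f1, ..., f3.
Carrying out the matrix-vector product, u = <-1, 1, 0>.

<-1, 1, 0>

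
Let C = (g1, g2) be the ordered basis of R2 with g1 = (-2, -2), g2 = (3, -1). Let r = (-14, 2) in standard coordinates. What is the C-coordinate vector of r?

(1, -4)

Write r = c_1 g1 + c_2 g2 and solve for the c_i.
System: -2c_1 + 3c_2 = -14, -2c_1 - c_2 = 2; solving gives c_1 = 1, c_2 = -4.
Check: g1 - 4g2 = (-14, 2).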